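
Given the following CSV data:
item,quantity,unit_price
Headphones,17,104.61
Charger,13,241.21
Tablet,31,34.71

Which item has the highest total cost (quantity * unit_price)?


Computing row totals:
  Headphones: 1778.37
  Charger: 3135.73
  Tablet: 1076.01
Maximum: Charger (3135.73)

ANSWER: Charger


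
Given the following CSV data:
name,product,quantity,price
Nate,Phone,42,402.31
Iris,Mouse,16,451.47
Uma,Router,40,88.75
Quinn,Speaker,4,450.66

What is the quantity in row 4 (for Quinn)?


Row 4: Quinn
Column 'quantity' = 4

ANSWER: 4


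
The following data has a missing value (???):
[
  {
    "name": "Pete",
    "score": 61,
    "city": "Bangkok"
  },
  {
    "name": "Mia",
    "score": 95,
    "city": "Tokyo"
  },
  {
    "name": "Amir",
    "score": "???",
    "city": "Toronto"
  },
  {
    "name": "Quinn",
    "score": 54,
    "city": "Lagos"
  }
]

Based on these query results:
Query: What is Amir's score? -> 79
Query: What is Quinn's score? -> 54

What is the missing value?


The missing value is Amir's score
From query: Amir's score = 79

ANSWER: 79


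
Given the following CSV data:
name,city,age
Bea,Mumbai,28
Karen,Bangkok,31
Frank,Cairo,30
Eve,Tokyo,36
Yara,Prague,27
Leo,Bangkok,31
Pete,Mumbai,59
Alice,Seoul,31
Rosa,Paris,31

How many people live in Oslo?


Scanning city column for 'Oslo':
Total matches: 0

ANSWER: 0


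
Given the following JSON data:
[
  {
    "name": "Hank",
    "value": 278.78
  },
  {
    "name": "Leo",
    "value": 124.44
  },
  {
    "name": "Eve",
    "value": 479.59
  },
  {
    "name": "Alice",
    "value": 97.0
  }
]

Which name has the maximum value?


Comparing values:
  Hank: 278.78
  Leo: 124.44
  Eve: 479.59
  Alice: 97.0
Maximum: Eve (479.59)

ANSWER: Eve


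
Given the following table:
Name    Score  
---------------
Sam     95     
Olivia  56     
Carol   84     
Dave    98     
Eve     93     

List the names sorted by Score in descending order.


Sorting by Score (descending):
  Dave: 98
  Sam: 95
  Eve: 93
  Carol: 84
  Olivia: 56


ANSWER: Dave, Sam, Eve, Carol, Olivia


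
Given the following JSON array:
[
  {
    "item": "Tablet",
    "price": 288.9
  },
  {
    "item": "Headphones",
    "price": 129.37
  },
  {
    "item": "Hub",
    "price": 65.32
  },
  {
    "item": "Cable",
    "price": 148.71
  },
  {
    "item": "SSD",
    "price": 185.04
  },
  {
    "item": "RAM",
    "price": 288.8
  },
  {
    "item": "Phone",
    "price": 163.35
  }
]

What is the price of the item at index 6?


Array index 6 -> Phone
price = 163.35

ANSWER: 163.35


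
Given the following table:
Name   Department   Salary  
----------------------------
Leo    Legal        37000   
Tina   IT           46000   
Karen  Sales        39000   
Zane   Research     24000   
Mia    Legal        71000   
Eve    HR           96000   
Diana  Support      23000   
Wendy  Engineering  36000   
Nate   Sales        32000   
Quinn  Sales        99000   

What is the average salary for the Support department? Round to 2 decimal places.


Support department members:
  Diana: 23000
Sum = 23000
Count = 1
Average = 23000 / 1 = 23000.00

ANSWER: 23000.00


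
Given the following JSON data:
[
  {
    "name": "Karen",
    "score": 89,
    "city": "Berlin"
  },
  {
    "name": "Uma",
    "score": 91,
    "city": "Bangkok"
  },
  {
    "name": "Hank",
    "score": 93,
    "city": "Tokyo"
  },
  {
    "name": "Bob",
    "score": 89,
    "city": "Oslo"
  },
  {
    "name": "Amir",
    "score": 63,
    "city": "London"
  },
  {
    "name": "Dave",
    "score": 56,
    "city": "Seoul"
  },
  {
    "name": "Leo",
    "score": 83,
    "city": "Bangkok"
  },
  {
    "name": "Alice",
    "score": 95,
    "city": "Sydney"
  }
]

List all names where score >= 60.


Filtering records where score >= 60:
  Karen (score=89) -> YES
  Uma (score=91) -> YES
  Hank (score=93) -> YES
  Bob (score=89) -> YES
  Amir (score=63) -> YES
  Dave (score=56) -> no
  Leo (score=83) -> YES
  Alice (score=95) -> YES


ANSWER: Karen, Uma, Hank, Bob, Amir, Leo, Alice


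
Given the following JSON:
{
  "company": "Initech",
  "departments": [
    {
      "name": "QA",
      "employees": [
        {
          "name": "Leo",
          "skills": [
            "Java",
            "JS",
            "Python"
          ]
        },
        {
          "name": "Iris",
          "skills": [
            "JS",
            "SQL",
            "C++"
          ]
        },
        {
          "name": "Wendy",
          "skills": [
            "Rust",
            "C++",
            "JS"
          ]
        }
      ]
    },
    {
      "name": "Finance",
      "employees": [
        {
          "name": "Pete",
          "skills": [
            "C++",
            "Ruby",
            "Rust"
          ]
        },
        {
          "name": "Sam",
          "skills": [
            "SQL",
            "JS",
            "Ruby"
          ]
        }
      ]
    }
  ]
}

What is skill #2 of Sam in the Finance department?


Path: departments[1].employees[1].skills[1]
Value: JS

ANSWER: JS


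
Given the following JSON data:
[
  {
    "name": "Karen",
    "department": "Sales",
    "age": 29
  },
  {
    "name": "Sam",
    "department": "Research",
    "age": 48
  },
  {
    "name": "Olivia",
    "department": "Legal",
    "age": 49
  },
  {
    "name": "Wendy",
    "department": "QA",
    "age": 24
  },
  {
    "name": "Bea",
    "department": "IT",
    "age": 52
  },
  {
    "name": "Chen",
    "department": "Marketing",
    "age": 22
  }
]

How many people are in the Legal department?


Scanning records for department = Legal
  Record 2: Olivia
Count: 1

ANSWER: 1


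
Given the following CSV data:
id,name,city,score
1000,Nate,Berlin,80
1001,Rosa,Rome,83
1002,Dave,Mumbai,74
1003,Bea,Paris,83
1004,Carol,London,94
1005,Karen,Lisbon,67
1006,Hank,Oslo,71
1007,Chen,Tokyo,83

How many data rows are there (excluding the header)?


Counting rows (excluding header):
Header: id,name,city,score
Data rows: 8

ANSWER: 8


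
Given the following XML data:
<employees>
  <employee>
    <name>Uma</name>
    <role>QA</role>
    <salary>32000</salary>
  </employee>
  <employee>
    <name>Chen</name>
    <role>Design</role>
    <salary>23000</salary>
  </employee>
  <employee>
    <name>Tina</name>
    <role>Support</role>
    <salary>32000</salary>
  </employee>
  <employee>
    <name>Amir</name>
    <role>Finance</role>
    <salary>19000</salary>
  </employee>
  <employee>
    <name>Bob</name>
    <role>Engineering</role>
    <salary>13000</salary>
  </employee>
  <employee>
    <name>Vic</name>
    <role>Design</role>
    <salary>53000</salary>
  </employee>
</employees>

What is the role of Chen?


Searching for <employee> with <name>Chen</name>
Found at position 2
<role>Design</role>

ANSWER: Design


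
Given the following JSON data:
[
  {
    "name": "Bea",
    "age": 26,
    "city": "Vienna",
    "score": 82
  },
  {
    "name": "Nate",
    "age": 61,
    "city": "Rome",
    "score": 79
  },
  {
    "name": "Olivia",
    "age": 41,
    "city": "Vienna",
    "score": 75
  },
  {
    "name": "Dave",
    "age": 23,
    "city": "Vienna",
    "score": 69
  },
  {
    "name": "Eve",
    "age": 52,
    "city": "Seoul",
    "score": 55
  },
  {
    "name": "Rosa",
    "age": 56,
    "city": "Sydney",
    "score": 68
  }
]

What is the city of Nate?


Looking up record where name = Nate
Record index: 1
Field 'city' = Rome

ANSWER: Rome


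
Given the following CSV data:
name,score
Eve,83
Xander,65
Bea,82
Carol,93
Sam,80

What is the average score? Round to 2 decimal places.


Scores: 83, 65, 82, 93, 80
Sum = 403
Count = 5
Average = 403 / 5 = 80.60

ANSWER: 80.60


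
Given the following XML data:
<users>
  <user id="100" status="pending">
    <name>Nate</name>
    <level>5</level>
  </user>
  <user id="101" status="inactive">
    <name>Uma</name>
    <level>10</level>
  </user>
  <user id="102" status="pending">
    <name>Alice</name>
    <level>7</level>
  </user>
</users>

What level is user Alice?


Finding user: Alice
<level>7</level>

ANSWER: 7


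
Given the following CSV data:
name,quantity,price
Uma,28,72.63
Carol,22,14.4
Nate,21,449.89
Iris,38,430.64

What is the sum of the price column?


Values in 'price' column:
  Row 1: 72.63
  Row 2: 14.4
  Row 3: 449.89
  Row 4: 430.64
Sum = 72.63 + 14.4 + 449.89 + 430.64 = 967.56

ANSWER: 967.56


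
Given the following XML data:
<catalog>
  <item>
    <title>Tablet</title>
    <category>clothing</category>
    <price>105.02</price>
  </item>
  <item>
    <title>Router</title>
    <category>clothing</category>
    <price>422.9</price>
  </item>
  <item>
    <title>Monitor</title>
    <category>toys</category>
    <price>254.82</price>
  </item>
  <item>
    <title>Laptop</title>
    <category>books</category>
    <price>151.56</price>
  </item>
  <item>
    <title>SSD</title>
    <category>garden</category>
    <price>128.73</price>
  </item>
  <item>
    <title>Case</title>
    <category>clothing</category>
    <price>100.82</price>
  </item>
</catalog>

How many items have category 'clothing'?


Scanning <item> elements for <category>clothing</category>:
  Item 1: Tablet -> MATCH
  Item 2: Router -> MATCH
  Item 6: Case -> MATCH
Count: 3

ANSWER: 3


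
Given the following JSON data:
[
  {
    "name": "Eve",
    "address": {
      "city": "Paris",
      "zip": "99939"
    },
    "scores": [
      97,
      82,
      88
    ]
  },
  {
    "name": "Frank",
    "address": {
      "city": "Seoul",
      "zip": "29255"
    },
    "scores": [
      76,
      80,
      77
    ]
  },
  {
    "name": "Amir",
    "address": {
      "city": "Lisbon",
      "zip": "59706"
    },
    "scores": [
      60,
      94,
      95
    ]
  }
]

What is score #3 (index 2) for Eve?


Path: records[0].scores[2]
Value: 88

ANSWER: 88


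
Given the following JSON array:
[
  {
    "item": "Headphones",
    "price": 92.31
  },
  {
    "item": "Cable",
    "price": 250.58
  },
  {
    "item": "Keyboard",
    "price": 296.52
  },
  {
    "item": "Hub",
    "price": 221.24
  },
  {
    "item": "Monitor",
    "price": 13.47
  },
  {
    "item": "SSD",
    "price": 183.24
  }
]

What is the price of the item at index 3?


Array index 3 -> Hub
price = 221.24

ANSWER: 221.24


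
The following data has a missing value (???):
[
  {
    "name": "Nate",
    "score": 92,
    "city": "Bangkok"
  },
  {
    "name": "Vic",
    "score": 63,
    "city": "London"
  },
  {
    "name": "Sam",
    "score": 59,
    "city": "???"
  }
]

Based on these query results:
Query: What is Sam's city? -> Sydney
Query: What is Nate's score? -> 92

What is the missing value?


The missing value is Sam's city
From query: Sam's city = Sydney

ANSWER: Sydney


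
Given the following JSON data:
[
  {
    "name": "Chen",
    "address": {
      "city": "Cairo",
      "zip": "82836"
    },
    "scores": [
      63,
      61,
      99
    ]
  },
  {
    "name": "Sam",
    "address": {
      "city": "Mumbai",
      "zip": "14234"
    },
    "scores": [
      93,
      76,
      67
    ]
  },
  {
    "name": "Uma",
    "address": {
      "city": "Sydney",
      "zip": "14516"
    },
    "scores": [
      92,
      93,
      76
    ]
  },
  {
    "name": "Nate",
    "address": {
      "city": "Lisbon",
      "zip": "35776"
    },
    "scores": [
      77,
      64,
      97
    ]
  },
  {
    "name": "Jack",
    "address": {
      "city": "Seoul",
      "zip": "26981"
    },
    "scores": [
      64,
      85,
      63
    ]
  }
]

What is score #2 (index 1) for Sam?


Path: records[1].scores[1]
Value: 76

ANSWER: 76


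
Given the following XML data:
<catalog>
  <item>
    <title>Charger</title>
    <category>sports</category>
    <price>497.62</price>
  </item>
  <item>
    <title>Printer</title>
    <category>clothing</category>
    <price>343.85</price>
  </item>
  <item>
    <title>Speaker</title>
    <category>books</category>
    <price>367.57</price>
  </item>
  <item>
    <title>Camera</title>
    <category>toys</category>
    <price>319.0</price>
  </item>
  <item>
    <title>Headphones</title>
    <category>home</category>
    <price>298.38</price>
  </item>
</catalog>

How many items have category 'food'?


Scanning <item> elements for <category>food</category>:
Count: 0

ANSWER: 0


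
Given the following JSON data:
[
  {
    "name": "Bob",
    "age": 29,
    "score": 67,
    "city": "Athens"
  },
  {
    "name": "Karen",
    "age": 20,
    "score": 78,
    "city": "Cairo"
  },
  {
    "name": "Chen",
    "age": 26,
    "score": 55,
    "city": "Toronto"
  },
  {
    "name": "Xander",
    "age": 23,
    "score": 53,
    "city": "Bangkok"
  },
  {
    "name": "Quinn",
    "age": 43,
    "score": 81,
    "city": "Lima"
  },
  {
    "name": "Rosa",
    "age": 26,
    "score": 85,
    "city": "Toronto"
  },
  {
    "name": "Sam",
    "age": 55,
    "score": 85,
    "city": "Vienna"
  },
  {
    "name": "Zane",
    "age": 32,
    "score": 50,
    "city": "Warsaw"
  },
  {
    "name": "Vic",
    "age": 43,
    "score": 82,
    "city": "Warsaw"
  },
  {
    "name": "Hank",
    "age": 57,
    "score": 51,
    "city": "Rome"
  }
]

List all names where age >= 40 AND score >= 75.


Checking both conditions:
  Bob (age=29, score=67) -> no
  Karen (age=20, score=78) -> no
  Chen (age=26, score=55) -> no
  Xander (age=23, score=53) -> no
  Quinn (age=43, score=81) -> YES
  Rosa (age=26, score=85) -> no
  Sam (age=55, score=85) -> YES
  Zane (age=32, score=50) -> no
  Vic (age=43, score=82) -> YES
  Hank (age=57, score=51) -> no


ANSWER: Quinn, Sam, Vic


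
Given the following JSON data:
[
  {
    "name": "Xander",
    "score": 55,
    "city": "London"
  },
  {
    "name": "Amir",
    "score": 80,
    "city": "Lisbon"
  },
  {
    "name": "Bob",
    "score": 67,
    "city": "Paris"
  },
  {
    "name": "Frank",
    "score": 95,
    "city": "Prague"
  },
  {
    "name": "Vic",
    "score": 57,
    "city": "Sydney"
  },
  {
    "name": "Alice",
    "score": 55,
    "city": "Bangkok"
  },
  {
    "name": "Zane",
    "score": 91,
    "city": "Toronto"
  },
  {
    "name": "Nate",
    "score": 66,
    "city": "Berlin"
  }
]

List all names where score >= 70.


Filtering records where score >= 70:
  Xander (score=55) -> no
  Amir (score=80) -> YES
  Bob (score=67) -> no
  Frank (score=95) -> YES
  Vic (score=57) -> no
  Alice (score=55) -> no
  Zane (score=91) -> YES
  Nate (score=66) -> no


ANSWER: Amir, Frank, Zane


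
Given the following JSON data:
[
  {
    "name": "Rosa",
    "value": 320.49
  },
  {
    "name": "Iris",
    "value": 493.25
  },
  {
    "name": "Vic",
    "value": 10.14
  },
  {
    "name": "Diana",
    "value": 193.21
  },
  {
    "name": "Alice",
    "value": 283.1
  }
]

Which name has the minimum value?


Comparing values:
  Rosa: 320.49
  Iris: 493.25
  Vic: 10.14
  Diana: 193.21
  Alice: 283.1
Minimum: Vic (10.14)

ANSWER: Vic


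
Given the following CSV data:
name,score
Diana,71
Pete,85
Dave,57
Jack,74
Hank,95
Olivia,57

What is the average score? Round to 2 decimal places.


Scores: 71, 85, 57, 74, 95, 57
Sum = 439
Count = 6
Average = 439 / 6 = 73.17

ANSWER: 73.17


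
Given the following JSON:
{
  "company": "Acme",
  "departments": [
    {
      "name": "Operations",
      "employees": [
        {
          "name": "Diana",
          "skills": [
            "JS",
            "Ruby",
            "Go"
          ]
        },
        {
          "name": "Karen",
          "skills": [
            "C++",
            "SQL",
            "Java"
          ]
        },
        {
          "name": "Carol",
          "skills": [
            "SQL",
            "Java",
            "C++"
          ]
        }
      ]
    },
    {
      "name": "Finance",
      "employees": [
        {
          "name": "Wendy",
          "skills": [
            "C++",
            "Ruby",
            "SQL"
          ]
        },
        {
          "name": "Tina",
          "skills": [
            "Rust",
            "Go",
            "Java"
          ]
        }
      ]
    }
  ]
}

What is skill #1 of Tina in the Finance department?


Path: departments[1].employees[1].skills[0]
Value: Rust

ANSWER: Rust


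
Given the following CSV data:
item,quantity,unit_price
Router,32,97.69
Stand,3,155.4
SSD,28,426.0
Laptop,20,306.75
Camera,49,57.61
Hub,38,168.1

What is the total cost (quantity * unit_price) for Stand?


Row: Stand
quantity = 3
unit_price = 155.4
total = 3 * 155.4 = 466.2

ANSWER: 466.2


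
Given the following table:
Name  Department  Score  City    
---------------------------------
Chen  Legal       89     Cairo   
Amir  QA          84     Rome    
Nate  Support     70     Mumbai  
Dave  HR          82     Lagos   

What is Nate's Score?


Row 3: Nate
Score = 70

ANSWER: 70


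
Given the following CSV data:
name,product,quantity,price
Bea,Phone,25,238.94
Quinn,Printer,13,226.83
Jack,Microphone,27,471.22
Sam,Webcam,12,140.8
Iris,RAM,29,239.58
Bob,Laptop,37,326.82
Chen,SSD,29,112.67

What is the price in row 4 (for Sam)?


Row 4: Sam
Column 'price' = 140.8

ANSWER: 140.8


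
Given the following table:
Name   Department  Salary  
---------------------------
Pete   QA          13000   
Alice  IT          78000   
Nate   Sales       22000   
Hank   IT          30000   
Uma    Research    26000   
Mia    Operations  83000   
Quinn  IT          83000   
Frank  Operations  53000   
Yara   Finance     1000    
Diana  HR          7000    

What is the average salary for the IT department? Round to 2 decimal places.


IT department members:
  Alice: 78000
  Hank: 30000
  Quinn: 83000
Sum = 191000
Count = 3
Average = 191000 / 3 = 63666.67

ANSWER: 63666.67


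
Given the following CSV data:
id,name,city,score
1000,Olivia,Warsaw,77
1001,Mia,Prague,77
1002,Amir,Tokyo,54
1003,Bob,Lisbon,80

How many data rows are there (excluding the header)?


Counting rows (excluding header):
Header: id,name,city,score
Data rows: 4

ANSWER: 4


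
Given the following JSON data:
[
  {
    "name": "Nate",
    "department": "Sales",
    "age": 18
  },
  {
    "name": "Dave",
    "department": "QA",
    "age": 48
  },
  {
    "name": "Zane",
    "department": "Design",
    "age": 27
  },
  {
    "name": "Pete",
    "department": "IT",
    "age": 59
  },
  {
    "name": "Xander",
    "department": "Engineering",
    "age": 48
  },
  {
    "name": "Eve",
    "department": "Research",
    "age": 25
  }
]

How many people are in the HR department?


Scanning records for department = HR
  No matches found
Count: 0

ANSWER: 0


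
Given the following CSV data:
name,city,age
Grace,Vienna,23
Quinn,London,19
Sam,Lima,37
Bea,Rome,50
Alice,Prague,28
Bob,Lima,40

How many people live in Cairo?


Scanning city column for 'Cairo':
Total matches: 0

ANSWER: 0


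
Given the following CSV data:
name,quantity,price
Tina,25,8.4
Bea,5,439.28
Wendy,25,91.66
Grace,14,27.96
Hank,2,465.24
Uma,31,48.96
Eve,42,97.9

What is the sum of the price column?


Values in 'price' column:
  Row 1: 8.4
  Row 2: 439.28
  Row 3: 91.66
  Row 4: 27.96
  Row 5: 465.24
  Row 6: 48.96
  Row 7: 97.9
Sum = 8.4 + 439.28 + 91.66 + 27.96 + 465.24 + 48.96 + 97.9 = 1179.4

ANSWER: 1179.4


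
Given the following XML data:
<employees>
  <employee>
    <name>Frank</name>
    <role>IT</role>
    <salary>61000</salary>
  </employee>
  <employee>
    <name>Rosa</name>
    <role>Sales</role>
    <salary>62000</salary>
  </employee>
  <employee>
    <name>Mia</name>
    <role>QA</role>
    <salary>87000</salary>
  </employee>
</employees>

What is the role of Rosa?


Searching for <employee> with <name>Rosa</name>
Found at position 2
<role>Sales</role>

ANSWER: Sales


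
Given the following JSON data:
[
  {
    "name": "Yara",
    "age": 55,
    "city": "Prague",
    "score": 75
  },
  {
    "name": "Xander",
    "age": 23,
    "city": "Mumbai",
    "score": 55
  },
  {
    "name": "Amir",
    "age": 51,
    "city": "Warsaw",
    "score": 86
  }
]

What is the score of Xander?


Looking up record where name = Xander
Record index: 1
Field 'score' = 55

ANSWER: 55


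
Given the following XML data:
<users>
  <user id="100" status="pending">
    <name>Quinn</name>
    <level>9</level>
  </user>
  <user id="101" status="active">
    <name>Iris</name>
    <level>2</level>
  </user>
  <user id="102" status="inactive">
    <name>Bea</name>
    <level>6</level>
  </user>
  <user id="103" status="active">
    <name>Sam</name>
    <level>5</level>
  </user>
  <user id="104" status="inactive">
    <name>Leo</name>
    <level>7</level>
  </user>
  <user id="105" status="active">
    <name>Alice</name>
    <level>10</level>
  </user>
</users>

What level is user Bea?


Finding user: Bea
<level>6</level>

ANSWER: 6


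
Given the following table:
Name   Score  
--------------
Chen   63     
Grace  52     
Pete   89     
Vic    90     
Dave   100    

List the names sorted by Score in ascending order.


Sorting by Score (ascending):
  Grace: 52
  Chen: 63
  Pete: 89
  Vic: 90
  Dave: 100


ANSWER: Grace, Chen, Pete, Vic, Dave


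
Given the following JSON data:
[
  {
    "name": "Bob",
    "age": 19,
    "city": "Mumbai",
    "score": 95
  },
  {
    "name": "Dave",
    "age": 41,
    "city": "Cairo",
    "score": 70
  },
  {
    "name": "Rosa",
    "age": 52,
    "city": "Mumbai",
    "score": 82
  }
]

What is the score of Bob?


Looking up record where name = Bob
Record index: 0
Field 'score' = 95

ANSWER: 95


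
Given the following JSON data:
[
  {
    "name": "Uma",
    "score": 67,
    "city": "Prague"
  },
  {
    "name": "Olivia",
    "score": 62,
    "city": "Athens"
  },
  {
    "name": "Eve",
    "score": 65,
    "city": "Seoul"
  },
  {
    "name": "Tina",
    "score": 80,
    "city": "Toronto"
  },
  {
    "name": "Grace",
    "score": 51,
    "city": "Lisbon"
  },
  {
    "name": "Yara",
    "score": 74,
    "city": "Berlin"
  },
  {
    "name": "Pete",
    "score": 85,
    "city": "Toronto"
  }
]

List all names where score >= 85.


Filtering records where score >= 85:
  Uma (score=67) -> no
  Olivia (score=62) -> no
  Eve (score=65) -> no
  Tina (score=80) -> no
  Grace (score=51) -> no
  Yara (score=74) -> no
  Pete (score=85) -> YES


ANSWER: Pete


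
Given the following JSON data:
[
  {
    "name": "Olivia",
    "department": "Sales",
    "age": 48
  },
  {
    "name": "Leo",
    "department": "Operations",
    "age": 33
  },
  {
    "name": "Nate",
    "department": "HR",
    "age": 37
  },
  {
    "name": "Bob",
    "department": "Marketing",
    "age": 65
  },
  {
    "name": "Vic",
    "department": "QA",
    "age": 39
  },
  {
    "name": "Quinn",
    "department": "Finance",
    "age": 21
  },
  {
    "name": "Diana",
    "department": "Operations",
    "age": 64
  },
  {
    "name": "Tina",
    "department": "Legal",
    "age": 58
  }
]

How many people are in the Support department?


Scanning records for department = Support
  No matches found
Count: 0

ANSWER: 0


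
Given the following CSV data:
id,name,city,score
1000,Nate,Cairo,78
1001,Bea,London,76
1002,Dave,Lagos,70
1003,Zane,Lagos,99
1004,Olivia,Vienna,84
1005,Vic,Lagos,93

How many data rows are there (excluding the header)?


Counting rows (excluding header):
Header: id,name,city,score
Data rows: 6

ANSWER: 6


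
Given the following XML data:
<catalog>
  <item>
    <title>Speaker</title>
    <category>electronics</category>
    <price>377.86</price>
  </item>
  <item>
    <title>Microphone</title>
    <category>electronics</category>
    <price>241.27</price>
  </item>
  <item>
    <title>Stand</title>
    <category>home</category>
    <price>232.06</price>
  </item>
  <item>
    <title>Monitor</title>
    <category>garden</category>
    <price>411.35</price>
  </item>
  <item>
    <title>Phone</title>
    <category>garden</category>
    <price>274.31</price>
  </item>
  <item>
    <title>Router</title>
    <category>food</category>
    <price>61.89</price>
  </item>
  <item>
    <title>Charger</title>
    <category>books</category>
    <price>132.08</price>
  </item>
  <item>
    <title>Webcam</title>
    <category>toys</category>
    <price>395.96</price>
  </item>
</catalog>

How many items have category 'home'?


Scanning <item> elements for <category>home</category>:
  Item 3: Stand -> MATCH
Count: 1

ANSWER: 1


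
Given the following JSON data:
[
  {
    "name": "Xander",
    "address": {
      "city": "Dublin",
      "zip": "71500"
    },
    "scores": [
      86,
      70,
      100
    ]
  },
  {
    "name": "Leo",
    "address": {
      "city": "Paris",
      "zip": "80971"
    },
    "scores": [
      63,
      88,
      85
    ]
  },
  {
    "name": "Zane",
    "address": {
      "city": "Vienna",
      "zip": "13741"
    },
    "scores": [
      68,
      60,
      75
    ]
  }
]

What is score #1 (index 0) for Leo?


Path: records[1].scores[0]
Value: 63

ANSWER: 63


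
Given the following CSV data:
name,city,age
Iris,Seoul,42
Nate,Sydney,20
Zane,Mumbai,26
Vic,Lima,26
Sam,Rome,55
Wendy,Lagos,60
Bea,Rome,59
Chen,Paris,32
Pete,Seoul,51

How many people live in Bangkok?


Scanning city column for 'Bangkok':
Total matches: 0

ANSWER: 0


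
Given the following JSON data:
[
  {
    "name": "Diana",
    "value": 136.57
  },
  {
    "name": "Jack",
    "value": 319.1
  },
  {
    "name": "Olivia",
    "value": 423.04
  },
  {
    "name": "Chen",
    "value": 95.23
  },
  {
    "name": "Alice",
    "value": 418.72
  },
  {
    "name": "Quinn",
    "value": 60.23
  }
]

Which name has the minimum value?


Comparing values:
  Diana: 136.57
  Jack: 319.1
  Olivia: 423.04
  Chen: 95.23
  Alice: 418.72
  Quinn: 60.23
Minimum: Quinn (60.23)

ANSWER: Quinn


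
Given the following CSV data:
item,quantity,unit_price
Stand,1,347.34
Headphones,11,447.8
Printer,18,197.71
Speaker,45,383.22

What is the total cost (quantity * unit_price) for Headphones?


Row: Headphones
quantity = 11
unit_price = 447.8
total = 11 * 447.8 = 4925.8

ANSWER: 4925.8


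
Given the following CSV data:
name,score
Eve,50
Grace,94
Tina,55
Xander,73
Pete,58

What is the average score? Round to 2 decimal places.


Scores: 50, 94, 55, 73, 58
Sum = 330
Count = 5
Average = 330 / 5 = 66.00

ANSWER: 66.00


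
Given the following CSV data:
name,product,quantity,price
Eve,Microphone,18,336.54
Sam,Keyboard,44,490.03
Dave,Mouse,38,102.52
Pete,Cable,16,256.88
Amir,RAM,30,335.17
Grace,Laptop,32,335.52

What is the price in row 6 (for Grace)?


Row 6: Grace
Column 'price' = 335.52

ANSWER: 335.52


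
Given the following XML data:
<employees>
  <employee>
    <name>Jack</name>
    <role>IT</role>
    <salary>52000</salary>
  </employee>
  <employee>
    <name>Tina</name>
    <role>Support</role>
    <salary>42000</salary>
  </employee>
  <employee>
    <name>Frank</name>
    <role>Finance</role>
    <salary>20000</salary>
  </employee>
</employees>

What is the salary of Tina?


Searching for <employee> with <name>Tina</name>
Found at position 2
<salary>42000</salary>

ANSWER: 42000


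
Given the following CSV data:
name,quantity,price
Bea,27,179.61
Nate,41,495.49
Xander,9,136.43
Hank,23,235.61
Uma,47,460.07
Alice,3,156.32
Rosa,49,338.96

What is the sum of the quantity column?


Values in 'quantity' column:
  Row 1: 27
  Row 2: 41
  Row 3: 9
  Row 4: 23
  Row 5: 47
  Row 6: 3
  Row 7: 49
Sum = 27 + 41 + 9 + 23 + 47 + 3 + 49 = 199

ANSWER: 199


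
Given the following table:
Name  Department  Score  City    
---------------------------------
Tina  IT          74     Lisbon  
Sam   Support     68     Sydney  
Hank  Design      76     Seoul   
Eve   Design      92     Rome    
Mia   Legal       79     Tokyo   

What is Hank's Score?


Row 3: Hank
Score = 76

ANSWER: 76


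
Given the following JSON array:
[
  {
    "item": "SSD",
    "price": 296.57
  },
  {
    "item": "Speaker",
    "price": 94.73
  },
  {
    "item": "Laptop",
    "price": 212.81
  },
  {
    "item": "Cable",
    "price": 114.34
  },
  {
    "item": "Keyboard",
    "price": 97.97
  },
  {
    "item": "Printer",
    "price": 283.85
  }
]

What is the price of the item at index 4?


Array index 4 -> Keyboard
price = 97.97

ANSWER: 97.97


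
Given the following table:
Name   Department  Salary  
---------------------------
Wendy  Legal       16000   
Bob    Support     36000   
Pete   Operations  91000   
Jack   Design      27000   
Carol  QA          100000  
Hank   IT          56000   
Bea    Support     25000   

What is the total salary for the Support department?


Support department members:
  Bob: 36000
  Bea: 25000
Total = 36000 + 25000 = 61000

ANSWER: 61000


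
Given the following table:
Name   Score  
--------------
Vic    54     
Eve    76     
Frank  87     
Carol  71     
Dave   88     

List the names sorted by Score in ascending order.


Sorting by Score (ascending):
  Vic: 54
  Carol: 71
  Eve: 76
  Frank: 87
  Dave: 88


ANSWER: Vic, Carol, Eve, Frank, Dave


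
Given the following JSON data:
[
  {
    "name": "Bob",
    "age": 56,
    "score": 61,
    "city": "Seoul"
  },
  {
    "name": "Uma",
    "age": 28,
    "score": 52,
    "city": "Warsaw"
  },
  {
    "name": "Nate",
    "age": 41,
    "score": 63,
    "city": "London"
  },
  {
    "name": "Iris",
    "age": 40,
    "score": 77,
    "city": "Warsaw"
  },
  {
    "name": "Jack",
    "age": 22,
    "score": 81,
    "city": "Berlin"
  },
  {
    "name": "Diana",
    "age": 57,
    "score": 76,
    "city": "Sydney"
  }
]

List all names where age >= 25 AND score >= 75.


Checking both conditions:
  Bob (age=56, score=61) -> no
  Uma (age=28, score=52) -> no
  Nate (age=41, score=63) -> no
  Iris (age=40, score=77) -> YES
  Jack (age=22, score=81) -> no
  Diana (age=57, score=76) -> YES


ANSWER: Iris, Diana


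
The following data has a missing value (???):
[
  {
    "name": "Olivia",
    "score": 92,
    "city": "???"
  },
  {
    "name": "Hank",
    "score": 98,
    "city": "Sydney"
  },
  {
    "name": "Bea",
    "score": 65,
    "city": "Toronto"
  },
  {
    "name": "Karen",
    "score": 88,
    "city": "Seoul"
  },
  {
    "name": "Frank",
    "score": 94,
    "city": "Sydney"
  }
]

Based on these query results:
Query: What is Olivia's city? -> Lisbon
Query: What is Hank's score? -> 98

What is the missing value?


The missing value is Olivia's city
From query: Olivia's city = Lisbon

ANSWER: Lisbon


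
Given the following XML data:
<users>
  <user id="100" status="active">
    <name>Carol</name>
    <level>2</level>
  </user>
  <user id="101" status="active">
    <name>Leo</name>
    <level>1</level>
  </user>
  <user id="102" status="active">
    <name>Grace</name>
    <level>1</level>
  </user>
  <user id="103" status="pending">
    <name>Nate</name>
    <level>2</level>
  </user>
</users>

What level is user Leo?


Finding user: Leo
<level>1</level>

ANSWER: 1


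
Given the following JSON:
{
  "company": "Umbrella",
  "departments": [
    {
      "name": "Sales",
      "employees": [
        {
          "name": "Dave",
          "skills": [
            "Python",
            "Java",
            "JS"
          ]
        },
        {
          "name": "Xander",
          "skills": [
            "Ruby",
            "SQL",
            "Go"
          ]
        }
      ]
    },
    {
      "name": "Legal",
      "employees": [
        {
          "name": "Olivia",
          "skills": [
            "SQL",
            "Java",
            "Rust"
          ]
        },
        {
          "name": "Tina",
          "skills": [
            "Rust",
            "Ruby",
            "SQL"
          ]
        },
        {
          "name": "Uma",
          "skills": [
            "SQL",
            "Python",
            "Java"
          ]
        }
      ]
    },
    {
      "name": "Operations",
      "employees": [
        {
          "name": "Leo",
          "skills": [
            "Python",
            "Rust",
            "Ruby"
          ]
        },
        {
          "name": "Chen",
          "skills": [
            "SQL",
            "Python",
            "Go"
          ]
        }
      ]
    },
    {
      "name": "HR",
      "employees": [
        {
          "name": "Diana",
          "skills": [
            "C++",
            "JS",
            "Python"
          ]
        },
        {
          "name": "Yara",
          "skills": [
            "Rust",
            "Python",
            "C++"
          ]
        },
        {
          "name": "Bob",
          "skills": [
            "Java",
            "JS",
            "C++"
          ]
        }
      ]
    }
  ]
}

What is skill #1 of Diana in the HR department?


Path: departments[3].employees[0].skills[0]
Value: C++

ANSWER: C++


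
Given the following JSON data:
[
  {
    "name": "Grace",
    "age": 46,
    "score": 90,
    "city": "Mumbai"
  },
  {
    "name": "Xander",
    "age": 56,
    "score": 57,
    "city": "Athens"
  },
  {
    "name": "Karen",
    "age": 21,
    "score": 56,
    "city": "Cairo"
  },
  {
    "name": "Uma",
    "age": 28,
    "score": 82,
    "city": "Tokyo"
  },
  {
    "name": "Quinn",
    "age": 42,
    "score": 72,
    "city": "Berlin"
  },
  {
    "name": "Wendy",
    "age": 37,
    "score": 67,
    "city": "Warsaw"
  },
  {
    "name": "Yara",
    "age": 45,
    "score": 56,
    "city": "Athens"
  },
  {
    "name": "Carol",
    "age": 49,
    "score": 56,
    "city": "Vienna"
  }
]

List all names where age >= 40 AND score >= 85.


Checking both conditions:
  Grace (age=46, score=90) -> YES
  Xander (age=56, score=57) -> no
  Karen (age=21, score=56) -> no
  Uma (age=28, score=82) -> no
  Quinn (age=42, score=72) -> no
  Wendy (age=37, score=67) -> no
  Yara (age=45, score=56) -> no
  Carol (age=49, score=56) -> no


ANSWER: Grace


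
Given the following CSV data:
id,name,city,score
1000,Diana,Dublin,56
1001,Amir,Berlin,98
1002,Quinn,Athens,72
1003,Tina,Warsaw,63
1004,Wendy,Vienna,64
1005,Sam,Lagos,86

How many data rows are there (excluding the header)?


Counting rows (excluding header):
Header: id,name,city,score
Data rows: 6

ANSWER: 6


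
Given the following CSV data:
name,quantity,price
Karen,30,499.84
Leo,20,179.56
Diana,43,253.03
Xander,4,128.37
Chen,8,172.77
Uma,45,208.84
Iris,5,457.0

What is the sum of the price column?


Values in 'price' column:
  Row 1: 499.84
  Row 2: 179.56
  Row 3: 253.03
  Row 4: 128.37
  Row 5: 172.77
  Row 6: 208.84
  Row 7: 457.0
Sum = 499.84 + 179.56 + 253.03 + 128.37 + 172.77 + 208.84 + 457.0 = 1899.41

ANSWER: 1899.41


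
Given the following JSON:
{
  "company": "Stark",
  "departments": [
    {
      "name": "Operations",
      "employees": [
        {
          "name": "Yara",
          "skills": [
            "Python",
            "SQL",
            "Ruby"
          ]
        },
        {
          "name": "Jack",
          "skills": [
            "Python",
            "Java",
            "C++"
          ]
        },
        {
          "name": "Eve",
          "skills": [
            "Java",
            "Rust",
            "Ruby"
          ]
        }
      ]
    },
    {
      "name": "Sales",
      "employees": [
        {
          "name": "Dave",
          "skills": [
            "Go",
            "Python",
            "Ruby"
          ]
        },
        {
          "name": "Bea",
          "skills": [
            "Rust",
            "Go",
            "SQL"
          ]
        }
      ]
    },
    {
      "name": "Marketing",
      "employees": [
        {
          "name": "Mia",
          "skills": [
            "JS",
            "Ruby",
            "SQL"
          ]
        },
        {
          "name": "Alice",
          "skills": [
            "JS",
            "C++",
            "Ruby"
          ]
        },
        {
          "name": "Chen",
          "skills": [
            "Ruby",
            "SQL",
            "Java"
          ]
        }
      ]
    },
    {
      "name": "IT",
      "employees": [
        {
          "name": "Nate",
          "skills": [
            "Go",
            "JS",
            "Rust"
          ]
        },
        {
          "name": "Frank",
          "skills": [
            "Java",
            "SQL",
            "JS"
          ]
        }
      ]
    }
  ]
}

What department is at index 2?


Path: departments[2].name
Value: Marketing

ANSWER: Marketing


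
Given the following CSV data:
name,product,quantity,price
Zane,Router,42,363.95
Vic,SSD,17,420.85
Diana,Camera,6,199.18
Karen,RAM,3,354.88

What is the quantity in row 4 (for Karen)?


Row 4: Karen
Column 'quantity' = 3

ANSWER: 3


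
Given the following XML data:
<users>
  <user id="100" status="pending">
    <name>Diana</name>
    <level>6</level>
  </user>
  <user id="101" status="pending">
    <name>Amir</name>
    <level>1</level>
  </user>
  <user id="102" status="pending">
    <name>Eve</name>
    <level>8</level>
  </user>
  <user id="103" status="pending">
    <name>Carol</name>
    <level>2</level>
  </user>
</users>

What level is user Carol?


Finding user: Carol
<level>2</level>

ANSWER: 2


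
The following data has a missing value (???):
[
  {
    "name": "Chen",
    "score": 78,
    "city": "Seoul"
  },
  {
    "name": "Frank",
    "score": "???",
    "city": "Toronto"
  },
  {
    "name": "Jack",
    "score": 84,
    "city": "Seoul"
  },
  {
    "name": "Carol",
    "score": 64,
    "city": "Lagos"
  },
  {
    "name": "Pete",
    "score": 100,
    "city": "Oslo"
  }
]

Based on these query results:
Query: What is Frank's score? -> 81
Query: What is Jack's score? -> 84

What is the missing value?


The missing value is Frank's score
From query: Frank's score = 81

ANSWER: 81


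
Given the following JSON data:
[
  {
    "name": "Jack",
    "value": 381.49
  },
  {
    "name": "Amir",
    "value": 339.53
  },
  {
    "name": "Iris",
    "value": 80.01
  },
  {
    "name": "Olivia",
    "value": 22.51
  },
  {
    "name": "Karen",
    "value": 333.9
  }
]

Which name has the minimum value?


Comparing values:
  Jack: 381.49
  Amir: 339.53
  Iris: 80.01
  Olivia: 22.51
  Karen: 333.9
Minimum: Olivia (22.51)

ANSWER: Olivia


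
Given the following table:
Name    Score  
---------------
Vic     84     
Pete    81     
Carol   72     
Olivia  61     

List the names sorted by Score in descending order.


Sorting by Score (descending):
  Vic: 84
  Pete: 81
  Carol: 72
  Olivia: 61


ANSWER: Vic, Pete, Carol, Olivia


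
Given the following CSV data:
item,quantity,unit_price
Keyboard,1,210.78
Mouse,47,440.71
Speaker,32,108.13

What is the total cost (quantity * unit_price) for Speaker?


Row: Speaker
quantity = 32
unit_price = 108.13
total = 32 * 108.13 = 3460.16

ANSWER: 3460.16


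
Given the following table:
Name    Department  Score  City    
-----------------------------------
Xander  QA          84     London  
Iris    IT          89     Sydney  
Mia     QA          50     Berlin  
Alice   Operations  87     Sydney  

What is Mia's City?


Row 3: Mia
City = Berlin

ANSWER: Berlin


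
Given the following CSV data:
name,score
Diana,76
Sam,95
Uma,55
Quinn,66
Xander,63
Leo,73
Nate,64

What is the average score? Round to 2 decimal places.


Scores: 76, 95, 55, 66, 63, 73, 64
Sum = 492
Count = 7
Average = 492 / 7 = 70.29

ANSWER: 70.29


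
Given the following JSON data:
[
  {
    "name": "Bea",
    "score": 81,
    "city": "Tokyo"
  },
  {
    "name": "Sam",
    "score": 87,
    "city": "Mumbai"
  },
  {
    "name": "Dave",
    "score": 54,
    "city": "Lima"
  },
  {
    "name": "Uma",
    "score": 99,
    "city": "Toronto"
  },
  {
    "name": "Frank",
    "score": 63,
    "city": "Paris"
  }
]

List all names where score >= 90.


Filtering records where score >= 90:
  Bea (score=81) -> no
  Sam (score=87) -> no
  Dave (score=54) -> no
  Uma (score=99) -> YES
  Frank (score=63) -> no


ANSWER: Uma


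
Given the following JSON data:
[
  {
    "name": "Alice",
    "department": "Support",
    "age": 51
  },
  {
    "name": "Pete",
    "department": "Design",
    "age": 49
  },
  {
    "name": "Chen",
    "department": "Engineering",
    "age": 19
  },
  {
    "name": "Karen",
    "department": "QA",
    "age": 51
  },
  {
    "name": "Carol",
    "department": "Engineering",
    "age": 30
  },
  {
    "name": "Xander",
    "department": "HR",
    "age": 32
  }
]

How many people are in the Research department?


Scanning records for department = Research
  No matches found
Count: 0

ANSWER: 0
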